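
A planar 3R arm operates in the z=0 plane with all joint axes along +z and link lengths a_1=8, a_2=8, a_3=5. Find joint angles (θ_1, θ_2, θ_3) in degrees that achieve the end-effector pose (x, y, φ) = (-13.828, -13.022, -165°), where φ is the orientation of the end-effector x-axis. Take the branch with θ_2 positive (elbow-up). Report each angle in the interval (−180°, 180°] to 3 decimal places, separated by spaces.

-149.996 44.997 -60.001

wrist centre = target − a_3·(cos φ, sin φ) = (-8.9984, -11.7279)
cos θ_2 = (218.5144−8²−8²)/(2·8·8) = 0.7071; θ_2 = 44.9970° (elbow-up)
β = atan2(-11.7279,-8.9984) = -127.4976°; ψ = atan2(5.6566,13.6572) = 22.4985°
θ_1 = β − ψ = -149.9961°
θ_3 = φ − θ_1 − θ_2 = -60.0009° (wrapped to (-180°,180°])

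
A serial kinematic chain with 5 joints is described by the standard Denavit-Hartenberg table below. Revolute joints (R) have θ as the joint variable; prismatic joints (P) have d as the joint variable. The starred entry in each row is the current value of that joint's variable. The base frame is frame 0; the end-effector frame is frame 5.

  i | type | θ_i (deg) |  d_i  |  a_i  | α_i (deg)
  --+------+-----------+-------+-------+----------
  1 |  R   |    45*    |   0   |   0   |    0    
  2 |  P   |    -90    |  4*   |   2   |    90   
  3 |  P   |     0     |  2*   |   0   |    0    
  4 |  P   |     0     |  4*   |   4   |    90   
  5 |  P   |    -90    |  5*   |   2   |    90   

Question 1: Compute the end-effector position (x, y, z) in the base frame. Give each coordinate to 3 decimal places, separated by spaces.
1.414 -7.071 -1.000

after link 1: o_1 = (0.0000, 0.0000, 0.0000)
after link 2: o_2 = (1.4142, -1.4142, 4.0000)
after link 3: o_3 = (-0.0000, -2.8284, 4.0000)
after link 4: o_4 = (-0.0000, -8.4853, 4.0000)
after link 5: o_5 = (1.4142, -7.0711, -1.0000)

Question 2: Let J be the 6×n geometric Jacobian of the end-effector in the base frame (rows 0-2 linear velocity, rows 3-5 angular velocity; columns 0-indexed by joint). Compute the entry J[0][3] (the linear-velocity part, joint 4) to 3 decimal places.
prismatic axis z_3 = (-0.7071,-0.7071,0.0000)
J_v[:, 3] = z_3; J_ω[:, 3] = (0,0,0)
entry J[0][3] = -0.7071

-0.707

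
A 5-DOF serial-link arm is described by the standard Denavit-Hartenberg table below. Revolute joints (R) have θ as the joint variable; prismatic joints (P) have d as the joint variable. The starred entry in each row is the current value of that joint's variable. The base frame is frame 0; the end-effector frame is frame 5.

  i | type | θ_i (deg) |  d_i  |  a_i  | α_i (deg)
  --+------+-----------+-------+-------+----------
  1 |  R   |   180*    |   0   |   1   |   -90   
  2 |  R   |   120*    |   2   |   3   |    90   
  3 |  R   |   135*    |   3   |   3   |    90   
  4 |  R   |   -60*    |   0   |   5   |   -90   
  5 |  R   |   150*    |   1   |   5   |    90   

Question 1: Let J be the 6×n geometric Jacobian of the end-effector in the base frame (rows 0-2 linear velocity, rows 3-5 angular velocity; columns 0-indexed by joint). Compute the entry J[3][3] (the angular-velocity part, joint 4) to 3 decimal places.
0.354

axis z_3 = (0.3536,-0.7071,-0.6124); lever o_n−o_3 = (-1.2391,0.9186,2.3064)
cross product → J_v[:, 3] = (-1.0684,-0.0567,-0.5514)
J_ω[:, 3] = z_3
entry J[3][3] = 0.3536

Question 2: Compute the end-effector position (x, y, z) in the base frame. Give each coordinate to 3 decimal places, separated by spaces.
-4.398 -3.203 0.045

after link 1: o_1 = (-1.0000, 0.0000, 0.0000)
after link 2: o_2 = (0.5000, -2.0000, -2.5981)
after link 3: o_3 = (-3.1587, -4.1213, -2.2610)
after link 4: o_4 = (-0.2926, -5.8891, 1.4350)
after link 5: o_5 = (-4.3978, -3.2028, 0.0455)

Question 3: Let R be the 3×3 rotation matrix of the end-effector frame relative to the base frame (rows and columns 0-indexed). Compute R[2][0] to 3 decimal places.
-0.334

End-effector x-axis (col 0 of R) = (-0.6732,0.6597,-0.3340)
R[2][0] = -0.3340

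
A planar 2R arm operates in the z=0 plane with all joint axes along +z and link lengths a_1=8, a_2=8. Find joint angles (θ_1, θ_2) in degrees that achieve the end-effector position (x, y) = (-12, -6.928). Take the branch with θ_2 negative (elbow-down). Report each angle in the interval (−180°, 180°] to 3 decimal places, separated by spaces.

cos θ_2 = (191.9972−8²−8²)/(2·8·8) = 0.5000; θ_2 = -60.0015° (elbow-down)
β = atan2(-6.9280,-12.0000) = -150.0007°; ψ = atan2(-6.9283,11.9998) = -30.0007°
θ_1 = β − ψ = -120.0000°

-120.000 -60.001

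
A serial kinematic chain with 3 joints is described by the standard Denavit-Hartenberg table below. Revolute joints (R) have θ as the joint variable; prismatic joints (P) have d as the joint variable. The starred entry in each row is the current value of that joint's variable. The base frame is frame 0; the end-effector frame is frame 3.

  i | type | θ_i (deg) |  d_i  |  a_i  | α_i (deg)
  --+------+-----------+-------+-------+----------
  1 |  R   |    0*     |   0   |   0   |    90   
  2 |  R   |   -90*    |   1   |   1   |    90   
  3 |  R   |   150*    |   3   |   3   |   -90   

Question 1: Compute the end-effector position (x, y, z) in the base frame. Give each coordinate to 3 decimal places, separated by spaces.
-3.000 -2.500 1.598

after link 1: o_1 = (0.0000, 0.0000, 0.0000)
after link 2: o_2 = (0.0000, -1.0000, -1.0000)
after link 3: o_3 = (-3.0000, -2.5000, 1.5981)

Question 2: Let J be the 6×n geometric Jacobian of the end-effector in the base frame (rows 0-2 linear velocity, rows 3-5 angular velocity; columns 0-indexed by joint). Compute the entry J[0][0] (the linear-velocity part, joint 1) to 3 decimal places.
2.500

axis z_0 = ẑ; lever o_n−o_0 = (-3.0000,-2.5000,1.5981)
cross product → J_v[:, 0] = (2.5000,-3.0000,0.0000)
J_ω[:, 0] = z_0
entry J[0][0] = 2.5000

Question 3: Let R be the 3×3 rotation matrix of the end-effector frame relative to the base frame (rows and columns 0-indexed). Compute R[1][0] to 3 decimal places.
End-effector x-axis (col 0 of R) = (-0.0000,-0.5000,0.8660)
R[1][0] = -0.5000

-0.500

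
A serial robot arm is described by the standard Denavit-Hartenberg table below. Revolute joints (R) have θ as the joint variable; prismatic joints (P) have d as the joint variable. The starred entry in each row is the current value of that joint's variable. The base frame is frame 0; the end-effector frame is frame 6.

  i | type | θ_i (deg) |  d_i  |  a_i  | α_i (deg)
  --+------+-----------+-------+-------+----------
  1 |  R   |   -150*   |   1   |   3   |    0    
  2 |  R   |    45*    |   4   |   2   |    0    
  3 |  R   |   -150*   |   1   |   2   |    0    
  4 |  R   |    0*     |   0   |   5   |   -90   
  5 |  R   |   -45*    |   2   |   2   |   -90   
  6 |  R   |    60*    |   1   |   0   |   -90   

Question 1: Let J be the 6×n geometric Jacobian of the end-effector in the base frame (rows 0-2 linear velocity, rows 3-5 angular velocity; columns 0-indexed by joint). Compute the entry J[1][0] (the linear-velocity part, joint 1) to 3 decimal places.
axis z_0 = ẑ; lever o_n−o_0 = (-7.4083,4.8610,6.7071)
cross product → J_v[:, 0] = (-4.8610,-7.4083,0.0000)
J_ω[:, 0] = z_0
entry J[1][0] = -7.4083

-7.408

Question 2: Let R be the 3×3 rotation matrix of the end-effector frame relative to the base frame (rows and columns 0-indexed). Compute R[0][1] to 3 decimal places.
0.183

End-effector y-axis (col 1 of R) = (0.1830,-0.6830,0.7071)
R[0][1] = 0.1830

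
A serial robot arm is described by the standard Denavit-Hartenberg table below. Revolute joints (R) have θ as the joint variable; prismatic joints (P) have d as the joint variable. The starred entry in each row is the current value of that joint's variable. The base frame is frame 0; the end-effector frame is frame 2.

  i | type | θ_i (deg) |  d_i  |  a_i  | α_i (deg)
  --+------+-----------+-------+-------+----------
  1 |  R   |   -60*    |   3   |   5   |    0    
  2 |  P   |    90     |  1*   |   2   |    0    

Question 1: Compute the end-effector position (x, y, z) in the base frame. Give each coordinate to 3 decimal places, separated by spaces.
after link 1: o_1 = (2.5000, -4.3301, 3.0000)
after link 2: o_2 = (4.2321, -3.3301, 4.0000)

4.232 -3.330 4.000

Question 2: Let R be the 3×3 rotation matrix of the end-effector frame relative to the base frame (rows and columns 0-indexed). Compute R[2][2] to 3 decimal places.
End-effector z-axis (col 2 of R) = (0.0000,0.0000,1.0000)
R[2][2] = 1.0000

1.000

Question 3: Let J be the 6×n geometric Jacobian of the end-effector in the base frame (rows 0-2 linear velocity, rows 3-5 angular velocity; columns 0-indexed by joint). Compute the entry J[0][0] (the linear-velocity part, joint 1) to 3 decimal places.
axis z_0 = ẑ; lever o_n−o_0 = (4.2321,-3.3301,4.0000)
cross product → J_v[:, 0] = (3.3301,4.2321,-0.0000)
J_ω[:, 0] = z_0
entry J[0][0] = 3.3301

3.330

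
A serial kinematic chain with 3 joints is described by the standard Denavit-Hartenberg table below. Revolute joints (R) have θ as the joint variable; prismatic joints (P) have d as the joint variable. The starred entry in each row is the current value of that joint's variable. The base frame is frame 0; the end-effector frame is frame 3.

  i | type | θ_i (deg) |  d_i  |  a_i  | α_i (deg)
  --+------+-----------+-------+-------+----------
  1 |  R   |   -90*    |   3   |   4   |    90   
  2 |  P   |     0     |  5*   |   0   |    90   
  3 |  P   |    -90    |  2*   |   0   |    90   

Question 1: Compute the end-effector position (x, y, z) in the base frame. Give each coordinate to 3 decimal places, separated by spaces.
after link 1: o_1 = (0.0000, -4.0000, 3.0000)
after link 2: o_2 = (-5.0000, -4.0000, 3.0000)
after link 3: o_3 = (-5.0000, -4.0000, 1.0000)

-5.000 -4.000 1.000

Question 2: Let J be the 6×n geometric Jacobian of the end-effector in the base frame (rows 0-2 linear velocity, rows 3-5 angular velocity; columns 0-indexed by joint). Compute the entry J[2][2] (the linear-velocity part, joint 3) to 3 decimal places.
-1.000

prismatic axis z_2 = (-0.0000,-0.0000,-1.0000)
J_v[:, 2] = z_2; J_ω[:, 2] = (0,0,0)
entry J[2][2] = -1.0000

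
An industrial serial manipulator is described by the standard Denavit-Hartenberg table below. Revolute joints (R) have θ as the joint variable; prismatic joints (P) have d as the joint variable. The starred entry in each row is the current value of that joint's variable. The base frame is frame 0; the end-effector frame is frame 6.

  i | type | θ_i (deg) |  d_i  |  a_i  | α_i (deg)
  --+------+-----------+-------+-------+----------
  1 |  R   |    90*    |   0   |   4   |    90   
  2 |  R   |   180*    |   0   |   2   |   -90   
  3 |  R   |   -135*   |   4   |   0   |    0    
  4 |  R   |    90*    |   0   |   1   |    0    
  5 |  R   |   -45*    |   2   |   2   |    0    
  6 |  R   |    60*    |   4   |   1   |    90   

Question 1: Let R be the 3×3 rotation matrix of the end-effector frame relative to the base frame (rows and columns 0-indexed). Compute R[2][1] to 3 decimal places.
End-effector y-axis (col 1 of R) = (0.0000,-0.0000,-1.0000)
R[2][1] = -1.0000

-1.000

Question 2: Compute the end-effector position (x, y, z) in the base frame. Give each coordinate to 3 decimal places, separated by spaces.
3.207 0.427 -10.000

after link 1: o_1 = (0.0000, 4.0000, 0.0000)
after link 2: o_2 = (0.0000, 2.0000, 0.0000)
after link 3: o_3 = (0.0000, 2.0000, -4.0000)
after link 4: o_4 = (0.7071, 1.2929, -4.0000)
after link 5: o_5 = (2.7071, 1.2929, -6.0000)
after link 6: o_6 = (3.2071, 0.4269, -10.0000)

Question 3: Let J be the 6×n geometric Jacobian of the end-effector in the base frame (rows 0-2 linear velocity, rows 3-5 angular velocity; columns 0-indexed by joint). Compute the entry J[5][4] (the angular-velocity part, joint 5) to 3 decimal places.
-1.000

axis z_4 = (0.0000,-0.0000,-1.0000); lever o_n−o_4 = (2.5000,-0.8660,-6.0000)
cross product → J_v[:, 4] = (-0.8660,-2.5000,0.0000)
J_ω[:, 4] = z_4
entry J[5][4] = -1.0000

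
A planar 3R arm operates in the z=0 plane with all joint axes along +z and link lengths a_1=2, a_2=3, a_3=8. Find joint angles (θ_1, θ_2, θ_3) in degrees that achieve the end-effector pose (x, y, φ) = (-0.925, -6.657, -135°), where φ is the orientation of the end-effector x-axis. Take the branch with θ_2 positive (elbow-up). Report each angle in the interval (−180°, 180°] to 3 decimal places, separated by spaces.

wrist centre = target − a_3·(cos φ, sin φ) = (4.7319, -1.0001)
cos θ_2 = (23.3907−2²−3²)/(2·2·3) = 0.8659; θ_2 = 30.0150° (elbow-up)
β = atan2(-1.0001,4.7319) = -11.9346°; ψ = atan2(1.5007,4.5977) = 18.0766°
θ_1 = β − ψ = -30.0113°
θ_3 = φ − θ_1 − θ_2 = -135.0037° (wrapped to (-180°,180°])

-30.011 30.015 -135.004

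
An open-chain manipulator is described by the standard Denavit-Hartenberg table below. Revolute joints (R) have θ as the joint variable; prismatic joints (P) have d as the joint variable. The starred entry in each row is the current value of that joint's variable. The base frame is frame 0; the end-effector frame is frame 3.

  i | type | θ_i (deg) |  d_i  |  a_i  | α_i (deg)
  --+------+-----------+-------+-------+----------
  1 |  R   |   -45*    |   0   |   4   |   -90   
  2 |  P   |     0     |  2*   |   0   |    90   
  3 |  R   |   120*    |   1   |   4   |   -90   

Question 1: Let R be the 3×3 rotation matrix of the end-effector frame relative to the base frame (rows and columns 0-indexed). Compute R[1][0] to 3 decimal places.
End-effector x-axis (col 0 of R) = (0.2588,0.9659,0.0000)
R[1][0] = 0.9659

0.966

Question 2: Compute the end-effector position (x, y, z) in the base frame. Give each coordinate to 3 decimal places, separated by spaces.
after link 1: o_1 = (2.8284, -2.8284, 0.0000)
after link 2: o_2 = (4.2426, -1.4142, 0.0000)
after link 3: o_3 = (5.2779, 2.4495, 1.0000)

5.278 2.449 1.000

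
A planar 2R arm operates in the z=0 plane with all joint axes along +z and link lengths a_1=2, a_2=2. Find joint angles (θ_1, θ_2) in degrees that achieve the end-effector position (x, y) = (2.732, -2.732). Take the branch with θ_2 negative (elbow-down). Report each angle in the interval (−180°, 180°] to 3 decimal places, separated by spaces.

cos θ_2 = (14.9276−2²−2²)/(2·2·2) = 0.8660; θ_2 = -30.0080° (elbow-down)
β = atan2(-2.7320,2.7320) = -45.0000°; ψ = atan2(-1.0002,3.7319) = -15.0040°
θ_1 = β − ψ = -29.9960°

-29.996 -30.008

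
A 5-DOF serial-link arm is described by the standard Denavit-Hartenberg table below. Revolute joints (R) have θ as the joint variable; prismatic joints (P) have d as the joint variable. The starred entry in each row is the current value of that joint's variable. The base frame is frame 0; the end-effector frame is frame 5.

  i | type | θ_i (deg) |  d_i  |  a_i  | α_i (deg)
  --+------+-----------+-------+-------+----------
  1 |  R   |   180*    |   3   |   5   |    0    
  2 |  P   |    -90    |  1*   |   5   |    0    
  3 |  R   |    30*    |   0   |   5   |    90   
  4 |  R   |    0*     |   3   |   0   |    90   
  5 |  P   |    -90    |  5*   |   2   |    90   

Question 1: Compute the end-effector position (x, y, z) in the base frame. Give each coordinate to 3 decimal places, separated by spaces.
after link 1: o_1 = (-5.0000, 0.0000, 3.0000)
after link 2: o_2 = (-5.0000, 5.0000, 4.0000)
after link 3: o_3 = (-7.5000, 9.3301, 4.0000)
after link 4: o_4 = (-4.9019, 10.8301, 4.0000)
after link 5: o_5 = (-6.6340, 9.8301, -1.0000)

-6.634 9.830 -1.000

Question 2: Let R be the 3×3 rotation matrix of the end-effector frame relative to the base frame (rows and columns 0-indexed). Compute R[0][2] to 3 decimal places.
End-effector z-axis (col 2 of R) = (0.5000,-0.8660,-0.0000)
R[0][2] = 0.5000

0.500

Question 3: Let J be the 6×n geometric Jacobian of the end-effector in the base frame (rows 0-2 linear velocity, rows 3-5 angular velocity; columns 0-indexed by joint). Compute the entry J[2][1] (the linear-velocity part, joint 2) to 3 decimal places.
1.000

prismatic axis z_1 = (0.0000,0.0000,1.0000)
J_v[:, 1] = z_1; J_ω[:, 1] = (0,0,0)
entry J[2][1] = 1.0000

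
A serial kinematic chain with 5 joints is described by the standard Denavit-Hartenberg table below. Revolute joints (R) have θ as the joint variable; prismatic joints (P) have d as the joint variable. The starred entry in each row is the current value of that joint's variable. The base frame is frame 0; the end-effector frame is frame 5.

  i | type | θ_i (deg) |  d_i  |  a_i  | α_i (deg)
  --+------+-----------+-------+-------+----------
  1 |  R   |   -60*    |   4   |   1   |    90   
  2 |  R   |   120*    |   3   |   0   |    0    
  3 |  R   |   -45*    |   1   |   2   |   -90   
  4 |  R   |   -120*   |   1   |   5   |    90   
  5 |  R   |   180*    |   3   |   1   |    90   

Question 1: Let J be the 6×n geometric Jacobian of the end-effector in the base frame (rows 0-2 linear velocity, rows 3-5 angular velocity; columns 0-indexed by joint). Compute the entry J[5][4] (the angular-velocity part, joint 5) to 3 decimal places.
axis z_4 = (0.3209,0.4441,-0.8365); lever o_n−o_4 = (1.7775,1.6533,-2.0266)
cross product → J_v[:, 4] = (0.4830,-0.8365,-0.2588)
J_ω[:, 4] = z_4
entry J[5][4] = -0.8365

-0.837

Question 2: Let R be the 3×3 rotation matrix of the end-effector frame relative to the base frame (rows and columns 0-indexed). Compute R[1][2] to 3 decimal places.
End-effector z-axis (col 2 of R) = (-0.4830,0.8365,0.2588)
R[1][2] = 0.8365

0.837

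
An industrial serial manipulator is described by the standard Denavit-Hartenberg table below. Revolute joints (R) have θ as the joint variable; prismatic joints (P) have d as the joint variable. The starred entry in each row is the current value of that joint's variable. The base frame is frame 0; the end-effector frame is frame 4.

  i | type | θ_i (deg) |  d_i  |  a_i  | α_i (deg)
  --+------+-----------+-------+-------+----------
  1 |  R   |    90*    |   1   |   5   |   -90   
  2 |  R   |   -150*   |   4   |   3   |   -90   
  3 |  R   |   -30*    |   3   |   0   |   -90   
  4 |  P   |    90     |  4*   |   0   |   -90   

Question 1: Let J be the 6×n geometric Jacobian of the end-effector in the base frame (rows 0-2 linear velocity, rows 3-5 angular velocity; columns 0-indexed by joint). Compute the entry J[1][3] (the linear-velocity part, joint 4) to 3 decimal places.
-0.433

prismatic axis z_3 = (0.8660,-0.4330,0.2500)
J_v[:, 3] = z_3; J_ω[:, 3] = (0,0,0)
entry J[1][3] = -0.4330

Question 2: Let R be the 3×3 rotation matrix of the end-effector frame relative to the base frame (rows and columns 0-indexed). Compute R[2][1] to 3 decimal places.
-0.250

End-effector y-axis (col 1 of R) = (-0.8660,0.4330,-0.2500)
R[2][1] = -0.2500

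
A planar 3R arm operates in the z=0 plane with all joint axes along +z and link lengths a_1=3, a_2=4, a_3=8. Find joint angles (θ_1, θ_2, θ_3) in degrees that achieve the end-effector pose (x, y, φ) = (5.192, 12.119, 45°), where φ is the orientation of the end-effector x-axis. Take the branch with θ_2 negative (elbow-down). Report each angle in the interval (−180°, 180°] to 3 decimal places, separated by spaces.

wrist centre = target − a_3·(cos φ, sin φ) = (-0.4649, 6.4621)
cos θ_2 = (41.9754−3²−4²)/(2·3·4) = 0.7073; θ_2 = -44.9836° (elbow-down)
β = atan2(6.4621,-0.4649) = 94.1145°; ψ = atan2(-2.8276,5.8292) = -25.8769°
θ_1 = β − ψ = 119.9914°
θ_3 = φ − θ_1 − θ_2 = -30.0077° (wrapped to (-180°,180°])

119.991 -44.984 -30.008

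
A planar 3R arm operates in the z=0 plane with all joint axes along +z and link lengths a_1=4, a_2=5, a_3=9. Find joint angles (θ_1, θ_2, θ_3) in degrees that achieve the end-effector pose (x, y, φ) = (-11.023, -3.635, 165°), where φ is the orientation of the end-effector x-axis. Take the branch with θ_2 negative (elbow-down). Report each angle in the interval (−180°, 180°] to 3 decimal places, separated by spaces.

wrist centre = target − a_3·(cos φ, sin φ) = (-2.3297, -5.9644)
cos θ_2 = (41.0011−4²−5²)/(2·4·5) = 0.0000; θ_2 = -89.9985° (elbow-down)
β = atan2(-5.9644,-2.3297) = -111.3355°; ψ = atan2(-5.0000,4.0001) = -51.3393°
θ_1 = β − ψ = -59.9962°
θ_3 = φ − θ_1 − θ_2 = -45.0053° (wrapped to (-180°,180°])

-59.996 -89.998 -45.005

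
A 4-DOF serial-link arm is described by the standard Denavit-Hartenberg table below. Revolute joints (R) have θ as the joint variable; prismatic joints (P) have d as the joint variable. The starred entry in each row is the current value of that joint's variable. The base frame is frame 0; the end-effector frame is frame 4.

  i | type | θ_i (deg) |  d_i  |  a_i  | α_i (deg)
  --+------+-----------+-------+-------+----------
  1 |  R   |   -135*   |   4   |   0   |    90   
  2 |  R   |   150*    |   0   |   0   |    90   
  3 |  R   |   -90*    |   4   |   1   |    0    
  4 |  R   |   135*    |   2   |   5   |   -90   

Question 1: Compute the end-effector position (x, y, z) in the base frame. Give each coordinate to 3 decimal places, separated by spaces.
after link 1: o_1 = (0.0000, 0.0000, 4.0000)
after link 2: o_2 = (0.0000, 0.0000, 4.0000)
after link 3: o_3 = (-0.7071, -2.1213, 7.4641)
after link 4: o_4 = (-1.7492, 1.8366, 10.9639)

-1.749 1.837 10.964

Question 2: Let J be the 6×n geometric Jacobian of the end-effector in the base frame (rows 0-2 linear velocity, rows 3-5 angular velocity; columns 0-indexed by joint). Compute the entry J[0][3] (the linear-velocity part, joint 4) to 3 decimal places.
axis z_3 = (-0.3536,-0.3536,0.8660); lever o_n−o_3 = (-1.0420,3.9580,3.4998)
cross product → J_v[:, 3] = (-4.6651,0.3349,-1.7678)
J_ω[:, 3] = z_3
entry J[0][3] = -4.6651

-4.665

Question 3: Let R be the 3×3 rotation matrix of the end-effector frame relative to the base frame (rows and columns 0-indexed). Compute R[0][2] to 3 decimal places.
-0.933

End-effector z-axis (col 2 of R) = (-0.9330,0.0670,-0.3536)
R[0][2] = -0.9330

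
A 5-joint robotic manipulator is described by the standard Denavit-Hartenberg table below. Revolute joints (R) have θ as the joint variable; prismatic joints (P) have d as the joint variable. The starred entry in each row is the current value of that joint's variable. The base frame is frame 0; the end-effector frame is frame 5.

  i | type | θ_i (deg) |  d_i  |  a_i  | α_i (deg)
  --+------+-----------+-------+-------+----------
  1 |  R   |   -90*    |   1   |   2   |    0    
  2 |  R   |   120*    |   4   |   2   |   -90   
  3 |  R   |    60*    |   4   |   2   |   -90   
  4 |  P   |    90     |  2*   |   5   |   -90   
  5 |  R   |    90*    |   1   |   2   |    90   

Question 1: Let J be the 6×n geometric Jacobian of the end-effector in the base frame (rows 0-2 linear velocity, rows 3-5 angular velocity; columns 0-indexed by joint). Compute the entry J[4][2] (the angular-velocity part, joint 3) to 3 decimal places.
axis z_2 = (-0.5000,0.8660,0.0000); lever o_n−o_2 = (0.9330,-0.6160,-0.8660)
cross product → J_v[:, 2] = (-0.7500,-0.4330,-0.5000)
J_ω[:, 2] = z_2
entry J[4][2] = 0.8660

0.866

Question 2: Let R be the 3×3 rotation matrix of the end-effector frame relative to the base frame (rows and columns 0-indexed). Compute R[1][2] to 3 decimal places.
End-effector z-axis (col 2 of R) = (0.5000,-0.8660,-0.0000)
R[1][2] = -0.8660

-0.866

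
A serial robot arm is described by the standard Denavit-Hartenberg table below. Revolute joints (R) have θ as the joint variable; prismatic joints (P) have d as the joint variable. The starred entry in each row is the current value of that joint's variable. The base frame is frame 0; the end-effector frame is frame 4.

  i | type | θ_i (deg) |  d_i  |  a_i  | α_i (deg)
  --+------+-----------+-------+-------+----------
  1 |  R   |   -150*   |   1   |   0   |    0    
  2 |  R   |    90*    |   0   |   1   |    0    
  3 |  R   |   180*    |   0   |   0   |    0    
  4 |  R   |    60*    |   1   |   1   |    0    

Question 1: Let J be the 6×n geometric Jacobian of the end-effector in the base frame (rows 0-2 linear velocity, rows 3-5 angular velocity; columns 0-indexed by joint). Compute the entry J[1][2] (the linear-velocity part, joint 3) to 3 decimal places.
-1.000

axis z_2 = (0.0000,0.0000,1.0000); lever o_n−o_2 = (-1.0000,0.0000,1.0000)
cross product → J_v[:, 2] = (-0.0000,-1.0000,0.0000)
J_ω[:, 2] = z_2
entry J[1][2] = -1.0000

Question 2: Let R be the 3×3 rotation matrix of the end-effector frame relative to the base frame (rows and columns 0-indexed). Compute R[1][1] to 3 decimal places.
End-effector y-axis (col 1 of R) = (-0.0000,-1.0000,0.0000)
R[1][1] = -1.0000

-1.000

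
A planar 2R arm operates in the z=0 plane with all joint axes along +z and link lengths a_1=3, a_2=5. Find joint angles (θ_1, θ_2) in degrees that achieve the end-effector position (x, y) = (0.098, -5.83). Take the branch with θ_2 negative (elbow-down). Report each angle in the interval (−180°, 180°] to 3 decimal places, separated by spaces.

cos θ_2 = (33.9985−3²−5²)/(2·3·5) = -0.0000; θ_2 = -90.0029° (elbow-down)
β = atan2(-5.8300,0.0980) = -89.0370°; ψ = atan2(-5.0000,2.9998) = -59.0383°
θ_1 = β − ψ = -29.9986°

-29.999 -90.003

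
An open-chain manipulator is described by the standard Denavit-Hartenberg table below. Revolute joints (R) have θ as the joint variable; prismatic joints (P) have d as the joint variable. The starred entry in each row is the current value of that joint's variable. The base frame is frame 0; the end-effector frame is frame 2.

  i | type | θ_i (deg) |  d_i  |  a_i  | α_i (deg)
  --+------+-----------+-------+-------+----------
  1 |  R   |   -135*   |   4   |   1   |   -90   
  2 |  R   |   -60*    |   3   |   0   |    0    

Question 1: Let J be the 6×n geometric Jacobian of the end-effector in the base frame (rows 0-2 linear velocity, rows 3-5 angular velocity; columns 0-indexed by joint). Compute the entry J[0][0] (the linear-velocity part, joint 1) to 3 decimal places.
axis z_0 = ẑ; lever o_n−o_0 = (1.4142,-2.8284,4.0000)
cross product → J_v[:, 0] = (2.8284,1.4142,-0.0000)
J_ω[:, 0] = z_0
entry J[0][0] = 2.8284

2.828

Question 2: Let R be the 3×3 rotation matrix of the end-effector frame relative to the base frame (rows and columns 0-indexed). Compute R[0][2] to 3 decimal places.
End-effector z-axis (col 2 of R) = (0.7071,-0.7071,0.0000)
R[0][2] = 0.7071

0.707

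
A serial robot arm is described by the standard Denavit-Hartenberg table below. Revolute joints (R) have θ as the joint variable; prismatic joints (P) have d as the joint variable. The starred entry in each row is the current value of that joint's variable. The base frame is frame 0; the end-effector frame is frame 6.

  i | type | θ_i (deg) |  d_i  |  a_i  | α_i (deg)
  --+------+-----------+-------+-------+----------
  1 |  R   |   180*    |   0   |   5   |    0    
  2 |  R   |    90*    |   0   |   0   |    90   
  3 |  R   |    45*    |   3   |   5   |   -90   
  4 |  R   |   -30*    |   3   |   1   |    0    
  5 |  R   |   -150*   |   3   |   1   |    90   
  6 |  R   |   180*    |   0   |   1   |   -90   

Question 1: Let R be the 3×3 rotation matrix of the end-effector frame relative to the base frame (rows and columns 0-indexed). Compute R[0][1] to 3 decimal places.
-1.000

End-effector y-axis (col 1 of R) = (-1.0000,0.0000,-0.0000)
R[0][1] = -1.0000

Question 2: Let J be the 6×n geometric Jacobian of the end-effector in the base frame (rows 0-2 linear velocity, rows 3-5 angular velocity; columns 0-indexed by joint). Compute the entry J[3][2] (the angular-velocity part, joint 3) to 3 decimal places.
-1.000

axis z_2 = (-1.0000,0.0000,0.0000); lever o_n−o_2 = (-3.5000,0.0947,8.3905)
cross product → J_v[:, 2] = (0.0000,8.3905,-0.0947)
J_ω[:, 2] = z_2
entry J[3][2] = -1.0000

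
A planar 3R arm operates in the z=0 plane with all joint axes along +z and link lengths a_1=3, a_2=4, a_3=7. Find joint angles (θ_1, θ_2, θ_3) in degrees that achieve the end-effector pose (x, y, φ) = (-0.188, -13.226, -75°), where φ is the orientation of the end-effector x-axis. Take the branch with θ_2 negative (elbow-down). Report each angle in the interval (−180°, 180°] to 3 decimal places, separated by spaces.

-90.009 -29.979 44.988

wrist centre = target − a_3·(cos φ, sin φ) = (-1.9997, -6.4645)
cos θ_2 = (45.7889−3²−4²)/(2·3·4) = 0.8662; θ_2 = -29.9793° (elbow-down)
β = atan2(-6.4645,-1.9997) = -107.1889°; ψ = atan2(-1.9987,6.4648) = -17.1802°
θ_1 = β − ψ = -90.0087°
θ_3 = φ − θ_1 − θ_2 = 44.9880° (wrapped to (-180°,180°])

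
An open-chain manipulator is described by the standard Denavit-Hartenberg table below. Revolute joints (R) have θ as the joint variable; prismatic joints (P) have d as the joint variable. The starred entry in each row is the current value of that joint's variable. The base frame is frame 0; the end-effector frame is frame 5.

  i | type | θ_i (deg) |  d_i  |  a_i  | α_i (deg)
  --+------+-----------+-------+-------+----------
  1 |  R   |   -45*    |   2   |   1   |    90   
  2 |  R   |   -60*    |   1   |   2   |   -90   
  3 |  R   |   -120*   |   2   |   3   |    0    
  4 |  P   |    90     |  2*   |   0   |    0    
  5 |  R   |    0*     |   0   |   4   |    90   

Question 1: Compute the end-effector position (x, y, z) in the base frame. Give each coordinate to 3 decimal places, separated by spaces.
after link 1: o_1 = (0.7071, -0.7071, 2.0000)
after link 2: o_2 = (0.7071, -2.1213, 0.2679)
after link 3: o_3 = (-0.4356, -4.6529, 2.5670)
after link 4: o_4 = (0.7891, -5.8776, 3.5670)
after link 5: o_5 = (0.5997, -8.5166, 0.5670)

0.600 -8.517 0.567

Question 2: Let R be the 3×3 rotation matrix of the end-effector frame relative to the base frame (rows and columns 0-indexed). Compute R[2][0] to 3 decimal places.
End-effector x-axis (col 0 of R) = (-0.0474,-0.6597,-0.7500)
R[2][0] = -0.7500

-0.750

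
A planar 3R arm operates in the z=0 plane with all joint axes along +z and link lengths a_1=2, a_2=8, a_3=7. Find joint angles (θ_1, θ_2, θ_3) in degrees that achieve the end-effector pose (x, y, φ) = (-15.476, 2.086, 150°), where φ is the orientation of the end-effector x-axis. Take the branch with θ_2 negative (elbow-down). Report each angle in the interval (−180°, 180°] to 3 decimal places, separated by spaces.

-134.984 -45.020 -29.996

wrist centre = target − a_3·(cos φ, sin φ) = (-9.4138, -1.4140)
cos θ_2 = (90.6194−2²−8²)/(2·2·8) = 0.7069; θ_2 = -45.0202° (elbow-down)
β = atan2(-1.4140,-9.4138) = -171.4578°; ψ = atan2(-5.6588,7.6549) = -36.4736°
θ_1 = β − ψ = -134.9841°
θ_3 = φ − θ_1 − θ_2 = -29.9957° (wrapped to (-180°,180°])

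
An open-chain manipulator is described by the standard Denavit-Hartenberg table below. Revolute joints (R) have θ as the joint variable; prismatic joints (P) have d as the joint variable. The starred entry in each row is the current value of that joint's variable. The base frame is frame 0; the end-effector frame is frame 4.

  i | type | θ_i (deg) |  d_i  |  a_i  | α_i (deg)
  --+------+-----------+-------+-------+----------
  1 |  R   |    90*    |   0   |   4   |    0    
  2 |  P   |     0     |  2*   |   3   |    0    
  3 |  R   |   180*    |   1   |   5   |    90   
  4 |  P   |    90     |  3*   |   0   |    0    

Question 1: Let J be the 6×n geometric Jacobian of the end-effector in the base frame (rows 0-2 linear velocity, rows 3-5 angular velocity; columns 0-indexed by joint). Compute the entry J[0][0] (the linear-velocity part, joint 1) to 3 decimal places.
axis z_0 = ẑ; lever o_n−o_0 = (-3.0000,2.0000,3.0000)
cross product → J_v[:, 0] = (-2.0000,-3.0000,0.0000)
J_ω[:, 0] = z_0
entry J[0][0] = -2.0000

-2.000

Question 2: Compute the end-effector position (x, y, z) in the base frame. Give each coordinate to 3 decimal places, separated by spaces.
after link 1: o_1 = (0.0000, 4.0000, 0.0000)
after link 2: o_2 = (0.0000, 7.0000, 2.0000)
after link 3: o_3 = (-0.0000, 2.0000, 3.0000)
after link 4: o_4 = (-3.0000, 2.0000, 3.0000)

-3.000 2.000 3.000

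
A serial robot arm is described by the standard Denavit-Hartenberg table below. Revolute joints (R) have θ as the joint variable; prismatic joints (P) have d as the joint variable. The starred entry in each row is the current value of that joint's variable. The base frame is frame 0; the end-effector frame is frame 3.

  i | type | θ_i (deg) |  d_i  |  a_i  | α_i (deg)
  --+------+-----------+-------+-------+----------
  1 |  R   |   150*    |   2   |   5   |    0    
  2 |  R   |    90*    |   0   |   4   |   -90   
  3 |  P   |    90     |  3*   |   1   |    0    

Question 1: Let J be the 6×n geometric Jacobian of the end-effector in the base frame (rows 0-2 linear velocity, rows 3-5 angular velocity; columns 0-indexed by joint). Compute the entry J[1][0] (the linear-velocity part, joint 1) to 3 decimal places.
-3.732

axis z_0 = ẑ; lever o_n−o_0 = (-3.7321,-2.4641,1.0000)
cross product → J_v[:, 0] = (2.4641,-3.7321,0.0000)
J_ω[:, 0] = z_0
entry J[1][0] = -3.7321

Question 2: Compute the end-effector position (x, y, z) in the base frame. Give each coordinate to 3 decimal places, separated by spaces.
-3.732 -2.464 1.000

after link 1: o_1 = (-4.3301, 2.5000, 2.0000)
after link 2: o_2 = (-6.3301, -0.9641, 2.0000)
after link 3: o_3 = (-3.7321, -2.4641, 1.0000)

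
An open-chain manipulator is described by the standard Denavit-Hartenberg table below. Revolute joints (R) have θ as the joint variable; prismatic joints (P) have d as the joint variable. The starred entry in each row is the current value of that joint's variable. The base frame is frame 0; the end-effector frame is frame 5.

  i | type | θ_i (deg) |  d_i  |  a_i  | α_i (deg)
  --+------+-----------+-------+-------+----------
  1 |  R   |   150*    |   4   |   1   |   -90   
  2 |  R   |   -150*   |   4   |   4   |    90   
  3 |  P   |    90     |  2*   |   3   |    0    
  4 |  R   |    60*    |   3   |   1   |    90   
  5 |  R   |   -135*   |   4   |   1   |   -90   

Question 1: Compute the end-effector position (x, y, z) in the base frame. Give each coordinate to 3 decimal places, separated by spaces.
-0.003 -12.250 3.155

after link 1: o_1 = (-0.8660, 0.5000, 4.0000)
after link 2: o_2 = (0.1340, -4.6962, 6.0000)
after link 3: o_3 = (-0.5000, -7.7942, 4.2679)
after link 4: o_4 = (-0.1005, -8.6022, 1.2369)
after link 5: o_5 = (-0.0027, -12.2505, 3.1554)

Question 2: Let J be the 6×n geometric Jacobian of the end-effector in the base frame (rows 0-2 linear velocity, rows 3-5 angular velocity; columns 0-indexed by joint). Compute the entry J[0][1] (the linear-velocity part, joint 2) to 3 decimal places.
axis z_1 = (-0.5000,-0.8660,0.0000); lever o_n−o_1 = (0.8634,-12.7505,-0.8446)
cross product → J_v[:, 1] = (0.7314,-0.4223,7.1229)
J_ω[:, 1] = z_1
entry J[0][1] = 0.7314

0.731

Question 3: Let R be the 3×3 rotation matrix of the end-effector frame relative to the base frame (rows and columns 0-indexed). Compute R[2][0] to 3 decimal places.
0.919

End-effector x-axis (col 0 of R) = (0.3299,0.2178,0.9186)
R[2][0] = 0.9186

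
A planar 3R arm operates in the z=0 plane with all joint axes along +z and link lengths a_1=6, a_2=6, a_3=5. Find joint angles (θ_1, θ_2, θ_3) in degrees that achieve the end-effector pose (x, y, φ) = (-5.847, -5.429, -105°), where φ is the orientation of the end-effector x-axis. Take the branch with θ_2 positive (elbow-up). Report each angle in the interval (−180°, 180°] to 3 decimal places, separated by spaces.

wrist centre = target − a_3·(cos φ, sin φ) = (-4.5529, -0.5994)
cos θ_2 = (21.0882−6²−6²)/(2·6·6) = -0.7071; θ_2 = 135.0001° (elbow-up)
β = atan2(-0.5994,-4.5529) = -172.5004°; ψ = atan2(4.2426,1.7573) = 67.5001°
θ_1 = β − ψ = -240.0004°
θ_3 = φ − θ_1 − θ_2 = 0.0003° (wrapped to (-180°,180°])

120.000 135.000 0.000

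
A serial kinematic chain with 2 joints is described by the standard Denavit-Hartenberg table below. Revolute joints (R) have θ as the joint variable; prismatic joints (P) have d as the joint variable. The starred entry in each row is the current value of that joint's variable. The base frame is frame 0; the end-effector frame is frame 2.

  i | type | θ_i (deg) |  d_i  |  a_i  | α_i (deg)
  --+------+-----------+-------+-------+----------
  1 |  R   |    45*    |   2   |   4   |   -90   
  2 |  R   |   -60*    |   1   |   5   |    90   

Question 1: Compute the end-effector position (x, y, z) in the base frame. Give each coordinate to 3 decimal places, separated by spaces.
after link 1: o_1 = (2.8284, 2.8284, 2.0000)
after link 2: o_2 = (3.8891, 5.3033, 6.3301)

3.889 5.303 6.330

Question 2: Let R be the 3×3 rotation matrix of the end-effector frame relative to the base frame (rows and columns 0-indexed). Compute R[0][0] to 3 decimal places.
End-effector x-axis (col 0 of R) = (0.3536,0.3536,0.8660)
R[0][0] = 0.3536

0.354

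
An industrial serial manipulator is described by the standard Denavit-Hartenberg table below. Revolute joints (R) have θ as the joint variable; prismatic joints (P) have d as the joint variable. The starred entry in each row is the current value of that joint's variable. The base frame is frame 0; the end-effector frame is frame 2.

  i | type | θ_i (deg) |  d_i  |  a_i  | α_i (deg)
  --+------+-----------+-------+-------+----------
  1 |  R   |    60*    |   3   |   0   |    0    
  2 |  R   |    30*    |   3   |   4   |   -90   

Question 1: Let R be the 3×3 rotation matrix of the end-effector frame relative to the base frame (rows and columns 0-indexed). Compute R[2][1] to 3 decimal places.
End-effector y-axis (col 1 of R) = (-0.0000,0.0000,-1.0000)
R[2][1] = -1.0000

-1.000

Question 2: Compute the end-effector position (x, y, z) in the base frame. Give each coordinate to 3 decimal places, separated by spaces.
after link 1: o_1 = (0.0000, 0.0000, 3.0000)
after link 2: o_2 = (0.0000, 4.0000, 6.0000)

0.000 4.000 6.000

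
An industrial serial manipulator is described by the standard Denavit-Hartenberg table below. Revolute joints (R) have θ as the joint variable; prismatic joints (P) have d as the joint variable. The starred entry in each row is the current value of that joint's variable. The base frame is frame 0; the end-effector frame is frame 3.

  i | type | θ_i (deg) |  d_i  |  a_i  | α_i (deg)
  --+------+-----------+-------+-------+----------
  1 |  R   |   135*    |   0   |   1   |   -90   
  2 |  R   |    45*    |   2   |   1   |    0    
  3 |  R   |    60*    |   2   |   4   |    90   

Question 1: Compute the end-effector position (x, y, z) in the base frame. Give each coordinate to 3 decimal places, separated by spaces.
-3.303 -2.353 -4.571

after link 1: o_1 = (-0.7071, 0.7071, 0.0000)
after link 2: o_2 = (-2.6213, -0.2071, -0.7071)
after link 3: o_3 = (-3.3035, -2.3534, -4.5708)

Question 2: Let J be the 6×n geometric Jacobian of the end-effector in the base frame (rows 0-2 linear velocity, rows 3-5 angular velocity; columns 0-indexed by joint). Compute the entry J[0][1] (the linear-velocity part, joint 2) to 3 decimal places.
3.232

axis z_1 = (-0.7071,-0.7071,0.0000); lever o_n−o_1 = (-2.5964,-3.0605,-4.5708)
cross product → J_v[:, 1] = (3.2321,-3.2321,0.3282)
J_ω[:, 1] = z_1
entry J[0][1] = 3.2321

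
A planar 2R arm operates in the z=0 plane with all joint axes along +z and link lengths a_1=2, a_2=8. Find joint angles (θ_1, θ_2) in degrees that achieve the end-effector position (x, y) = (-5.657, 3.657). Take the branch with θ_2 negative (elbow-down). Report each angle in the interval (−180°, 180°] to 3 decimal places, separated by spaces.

cos θ_2 = (45.3753−2²−8²)/(2·2·8) = -0.7070; θ_2 = -134.9931° (elbow-down)
β = atan2(3.6570,-5.6570) = 147.1191°; ψ = atan2(-5.6575,-3.6562) = -122.8725°
θ_1 = β − ψ = 269.9916°

-90.008 -134.993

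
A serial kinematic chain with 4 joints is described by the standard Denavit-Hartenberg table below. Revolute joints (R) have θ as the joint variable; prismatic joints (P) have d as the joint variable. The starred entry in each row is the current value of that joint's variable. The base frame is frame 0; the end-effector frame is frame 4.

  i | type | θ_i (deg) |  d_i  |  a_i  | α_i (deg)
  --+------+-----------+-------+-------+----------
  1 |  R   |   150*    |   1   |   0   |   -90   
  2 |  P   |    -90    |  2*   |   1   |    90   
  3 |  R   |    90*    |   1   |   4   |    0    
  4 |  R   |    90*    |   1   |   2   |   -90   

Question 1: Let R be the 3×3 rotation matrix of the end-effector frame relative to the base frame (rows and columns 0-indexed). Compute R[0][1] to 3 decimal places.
End-effector y-axis (col 1 of R) = (-0.8660,0.5000,-0.0000)
R[0][1] = -0.8660

-0.866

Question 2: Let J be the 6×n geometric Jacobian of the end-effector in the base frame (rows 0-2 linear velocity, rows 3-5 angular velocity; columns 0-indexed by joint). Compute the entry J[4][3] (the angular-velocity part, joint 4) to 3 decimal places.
-0.500

axis z_3 = (0.8660,-0.5000,0.0000); lever o_n−o_3 = (0.8660,-0.5000,-2.0000)
cross product → J_v[:, 3] = (1.0000,1.7321,-0.0000)
J_ω[:, 3] = z_3
entry J[4][3] = -0.5000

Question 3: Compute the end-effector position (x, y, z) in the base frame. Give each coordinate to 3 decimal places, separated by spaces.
after link 1: o_1 = (0.0000, 0.0000, 1.0000)
after link 2: o_2 = (-1.0000, -1.7321, 2.0000)
after link 3: o_3 = (-2.1340, -5.6962, 2.0000)
after link 4: o_4 = (-1.2679, -6.1962, 0.0000)

-1.268 -6.196 0.000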